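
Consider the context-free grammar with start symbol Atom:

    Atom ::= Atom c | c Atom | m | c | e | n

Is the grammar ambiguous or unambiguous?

Ambiguous

Witness: c c

Derivation 1: Atom ⇒ Atom c ⇒ c c
Derivation 2: Atom ⇒ c Atom ⇒ c c

Two distinct leftmost derivations for the same string.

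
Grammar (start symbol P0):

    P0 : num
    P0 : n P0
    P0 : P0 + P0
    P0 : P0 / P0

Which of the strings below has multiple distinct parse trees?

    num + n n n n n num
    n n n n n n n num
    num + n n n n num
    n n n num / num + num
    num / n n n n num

num + n n n n n num: 1 tree
n n n n n n n num: 1 tree
num + n n n n num: 1 tree
n n n num / num + num: 14 trees
num / n n n n num: 1 tree

n n n num / num + num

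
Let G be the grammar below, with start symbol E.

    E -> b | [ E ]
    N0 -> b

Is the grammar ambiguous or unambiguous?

(N0 is unreachable from E, so its rules don't affect L(E).) Each string is a nest of matched brackets around a single atom. An opening bracket forces the recursive rule; an atom forces the base rule.

Unambiguous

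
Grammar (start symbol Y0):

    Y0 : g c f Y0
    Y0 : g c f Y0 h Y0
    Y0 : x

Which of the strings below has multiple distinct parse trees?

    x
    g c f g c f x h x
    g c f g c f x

x: 1 tree
g c f g c f x h x: 2 trees
g c f g c f x: 1 tree

g c f g c f x h x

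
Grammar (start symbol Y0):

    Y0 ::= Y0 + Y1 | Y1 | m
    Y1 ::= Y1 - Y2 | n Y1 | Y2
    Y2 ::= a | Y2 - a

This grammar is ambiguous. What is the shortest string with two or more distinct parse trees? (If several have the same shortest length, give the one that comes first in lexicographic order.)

a - a

length 1: no string has ≥2 trees
length 2: no string has ≥2 trees
length 3: a - a has 2 parse trees

Two derivations of a - a:
  Y0 ⇒ Y1 ⇒ Y1 - Y2 ⇒ Y2 - Y2 ⇒ a - Y2 ⇒ a - a
  Y0 ⇒ Y1 ⇒ Y2 ⇒ Y2 - a ⇒ a - a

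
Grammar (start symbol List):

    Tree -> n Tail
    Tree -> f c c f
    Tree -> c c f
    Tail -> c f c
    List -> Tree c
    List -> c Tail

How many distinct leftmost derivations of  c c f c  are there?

2

Parse trees for c c f c:
  [List [Tree c c f] c]
  [List c [Tail c f c]]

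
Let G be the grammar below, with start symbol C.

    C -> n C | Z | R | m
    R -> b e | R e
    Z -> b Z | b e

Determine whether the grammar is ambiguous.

Ambiguous

Witness: b e

Derivation 1: C ⇒ Z ⇒ b e
Derivation 2: C ⇒ R ⇒ b e

Two distinct leftmost derivations for the same string.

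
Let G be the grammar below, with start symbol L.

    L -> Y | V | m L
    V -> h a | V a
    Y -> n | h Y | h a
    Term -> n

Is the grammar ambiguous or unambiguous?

Ambiguous

Witness: h a

Derivation 1: L ⇒ Y ⇒ h a
Derivation 2: L ⇒ V ⇒ h a

Two distinct leftmost derivations for the same string.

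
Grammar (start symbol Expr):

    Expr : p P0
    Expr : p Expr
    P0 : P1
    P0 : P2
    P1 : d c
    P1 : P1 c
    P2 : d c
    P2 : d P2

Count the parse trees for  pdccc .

1

Parse trees for pdccc:
  [Expr p [P0 [P1 [P1 [P1 d c] c] c]]]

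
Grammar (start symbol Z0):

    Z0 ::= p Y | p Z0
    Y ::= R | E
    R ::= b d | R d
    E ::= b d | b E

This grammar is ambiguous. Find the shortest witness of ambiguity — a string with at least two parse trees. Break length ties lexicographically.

length 3: p b d has 2 parse trees

Two derivations of p b d:
  Z0 ⇒ p Y ⇒ p R ⇒ p b d
  Z0 ⇒ p Y ⇒ p E ⇒ p b d

p b d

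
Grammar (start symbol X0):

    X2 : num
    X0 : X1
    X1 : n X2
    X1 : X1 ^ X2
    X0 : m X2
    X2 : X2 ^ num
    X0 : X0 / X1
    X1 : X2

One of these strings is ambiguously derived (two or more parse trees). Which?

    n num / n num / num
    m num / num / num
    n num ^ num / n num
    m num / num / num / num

n num ^ num / n num

n num / n num / num: 1 tree
m num / num / num: 1 tree
n num ^ num / n num: 2 trees
m num / num / num / num: 1 tree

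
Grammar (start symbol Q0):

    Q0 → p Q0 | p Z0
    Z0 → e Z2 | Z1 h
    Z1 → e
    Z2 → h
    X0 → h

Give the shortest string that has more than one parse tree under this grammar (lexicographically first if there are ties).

p e h

length 3: p e h has 2 parse trees

Two derivations of p e h:
  Q0 ⇒ p Z0 ⇒ p e Z2 ⇒ p e h
  Q0 ⇒ p Z0 ⇒ p Z1 h ⇒ p e h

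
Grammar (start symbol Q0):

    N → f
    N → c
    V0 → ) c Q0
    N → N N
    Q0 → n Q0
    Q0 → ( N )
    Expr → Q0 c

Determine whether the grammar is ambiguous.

Ambiguous

Witness: ( c c c )

Derivation 1: Q0 ⇒ ( N ) ⇒ ( N N ) ⇒ ( c N ) ⇒ ( c N N ) ⇒ ( c c N ) ⇒ ( c c c )
Derivation 2: Q0 ⇒ ( N ) ⇒ ( N N ) ⇒ ( N N N ) ⇒ ( c N N ) ⇒ ( c c N ) ⇒ ( c c c )

Two distinct leftmost derivations for the same string.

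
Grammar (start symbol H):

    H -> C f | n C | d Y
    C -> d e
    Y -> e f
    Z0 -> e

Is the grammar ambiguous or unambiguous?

Witness: d e f

Derivation 1: H ⇒ C f ⇒ d e f
Derivation 2: H ⇒ d Y ⇒ d e f

Two distinct leftmost derivations for the same string.

Ambiguous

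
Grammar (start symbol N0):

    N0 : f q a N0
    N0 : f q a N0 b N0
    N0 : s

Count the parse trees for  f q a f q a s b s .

2

Parse trees for f q a f q a s b s:
  [N0 f q a [N0 f q a [N0 s] b [N0 s]]]
  [N0 f q a [N0 f q a [N0 s]] b [N0 s]]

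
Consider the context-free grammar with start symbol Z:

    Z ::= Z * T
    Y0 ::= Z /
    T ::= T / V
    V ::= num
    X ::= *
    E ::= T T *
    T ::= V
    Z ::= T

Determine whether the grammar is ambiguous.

Unambiguous

(X, Y0, E are unreachable from Z, so their rules don't affect L(Z).) The grammar is stratified — Z handles '*' (left-recursive), T handles '/', V atoms. Each operator has a fixed associativity and precedence level, so every string has one parse.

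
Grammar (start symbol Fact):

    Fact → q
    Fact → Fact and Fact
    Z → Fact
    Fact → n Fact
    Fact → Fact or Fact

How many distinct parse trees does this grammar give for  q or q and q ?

2

Parse trees for q or q and q:
  [Fact [Fact [Fact q] or [Fact q]] and [Fact q]]
  [Fact [Fact q] or [Fact [Fact q] and [Fact q]]]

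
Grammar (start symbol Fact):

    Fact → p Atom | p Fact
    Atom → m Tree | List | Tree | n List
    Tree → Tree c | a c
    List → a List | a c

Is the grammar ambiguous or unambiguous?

Ambiguous

Witness: p a c

Derivation 1: Fact ⇒ p Atom ⇒ p List ⇒ p a c
Derivation 2: Fact ⇒ p Atom ⇒ p Tree ⇒ p a c

Two distinct leftmost derivations for the same string.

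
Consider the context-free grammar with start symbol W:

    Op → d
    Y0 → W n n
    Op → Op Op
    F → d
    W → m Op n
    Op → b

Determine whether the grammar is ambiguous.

Witness: m b b b n

Derivation 1: W ⇒ m Op n ⇒ m Op Op n ⇒ m Op Op Op n ⇒ m b Op Op n ⇒ m b b Op n ⇒ m b b b n
Derivation 2: W ⇒ m Op n ⇒ m Op Op n ⇒ m b Op n ⇒ m b Op Op n ⇒ m b b Op n ⇒ m b b b n

Two distinct leftmost derivations for the same string.

Ambiguous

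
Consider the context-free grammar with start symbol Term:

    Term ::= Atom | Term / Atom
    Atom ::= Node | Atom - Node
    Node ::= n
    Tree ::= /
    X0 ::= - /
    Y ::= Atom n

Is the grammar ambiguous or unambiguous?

Only Term, Atom, Node are reachable from Term; ignoring the rest: This is a standard precedence ladder (Term over Atom over Node), with each level left-recursive on its own operator ('/' at Term, '-' at Atom). That structure is LR(1), hence unambiguous.

Unambiguous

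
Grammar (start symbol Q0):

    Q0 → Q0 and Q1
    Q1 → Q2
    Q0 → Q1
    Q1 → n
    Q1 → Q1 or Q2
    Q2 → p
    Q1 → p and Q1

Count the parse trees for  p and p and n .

Parse trees for p and p and n:
  [Q0 [Q0 [Q1 [Q2 p]]] and [Q1 p and [Q1 n]]]
  [Q0 [Q0 [Q0 [Q1 [Q2 p]]] and [Q1 [Q2 p]]] and [Q1 n]]
  [Q0 [Q0 [Q1 p and [Q1 [Q2 p]]]] and [Q1 n]]
  [Q0 [Q1 p and [Q1 p and [Q1 n]]]]

4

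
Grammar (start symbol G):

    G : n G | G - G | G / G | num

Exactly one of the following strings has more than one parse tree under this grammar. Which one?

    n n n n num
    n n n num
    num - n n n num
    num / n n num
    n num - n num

n n n n num: 1 tree
n n n num: 1 tree
num - n n n num: 1 tree
num / n n num: 1 tree
n num - n num: 2 trees

n num - n num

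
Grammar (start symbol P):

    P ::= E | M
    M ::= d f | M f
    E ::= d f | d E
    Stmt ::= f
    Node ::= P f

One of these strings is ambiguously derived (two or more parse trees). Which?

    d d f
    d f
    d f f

d f

d d f: 1 tree
d f: 2 trees
d f f: 1 tree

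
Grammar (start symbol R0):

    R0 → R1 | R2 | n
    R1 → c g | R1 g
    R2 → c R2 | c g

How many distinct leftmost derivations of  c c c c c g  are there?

1

Parse trees for c c c c c g:
  [R0 [R2 c [R2 c [R2 c [R2 c [R2 c g]]]]]]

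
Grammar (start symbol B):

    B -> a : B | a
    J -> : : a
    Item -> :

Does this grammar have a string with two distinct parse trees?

(J, Item are unreachable from B, so their rules don't affect L(B).) The reachable grammar is A → atom sep A | atom. Each atom is followed by either the separator (recurse) or end-of-string (stop) — no choice point.

Unambiguous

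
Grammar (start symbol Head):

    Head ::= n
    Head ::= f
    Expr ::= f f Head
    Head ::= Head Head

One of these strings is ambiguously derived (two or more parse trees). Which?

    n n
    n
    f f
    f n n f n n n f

n n: 1 tree
n: 1 tree
f f: 1 tree
f n n f n n n f: 429 trees

f n n f n n n f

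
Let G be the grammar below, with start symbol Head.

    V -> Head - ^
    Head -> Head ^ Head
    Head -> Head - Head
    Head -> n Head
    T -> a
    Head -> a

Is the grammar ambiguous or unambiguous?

Witness: n a - a

Derivation 1: Head ⇒ Head - Head ⇒ n Head - Head ⇒ n a - Head ⇒ n a - a
Derivation 2: Head ⇒ n Head ⇒ n Head - Head ⇒ n a - Head ⇒ n a - a

Two distinct leftmost derivations for the same string.

Ambiguous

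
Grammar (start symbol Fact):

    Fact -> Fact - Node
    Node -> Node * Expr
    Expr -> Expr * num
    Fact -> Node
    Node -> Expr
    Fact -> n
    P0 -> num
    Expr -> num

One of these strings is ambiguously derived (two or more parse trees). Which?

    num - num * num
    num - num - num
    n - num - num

num - num * num

num - num * num: 2 trees
num - num - num: 1 tree
n - num - num: 1 tree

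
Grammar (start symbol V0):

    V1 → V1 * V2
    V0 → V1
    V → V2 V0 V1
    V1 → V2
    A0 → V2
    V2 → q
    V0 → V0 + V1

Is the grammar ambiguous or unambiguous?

Unambiguous

(A0, V are unreachable from V0, so their rules don't affect L(V0).) V0 → V0 + V1 | V1  ;  V1 → V1 * V2 | V2  — a left-associative chain with V2 at the bottom. Each string factors uniquely by precedence.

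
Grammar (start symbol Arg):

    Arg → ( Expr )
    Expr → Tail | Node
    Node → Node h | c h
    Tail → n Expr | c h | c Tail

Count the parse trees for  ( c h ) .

2

Parse trees for ( c h ):
  [Arg ( [Expr [Tail c h]] )]
  [Arg ( [Expr [Node c h]] )]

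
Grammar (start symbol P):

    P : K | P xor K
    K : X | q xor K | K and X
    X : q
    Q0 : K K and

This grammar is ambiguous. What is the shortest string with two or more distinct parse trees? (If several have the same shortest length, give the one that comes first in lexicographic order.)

q xor q

length 1: no string has ≥2 trees
length 3: q xor q has 2 parse trees

Two derivations of q xor q:
  P ⇒ K ⇒ q xor K ⇒ q xor X ⇒ q xor q
  P ⇒ P xor K ⇒ K xor K ⇒ X xor K ⇒ q xor K ⇒ q xor X ⇒ q xor q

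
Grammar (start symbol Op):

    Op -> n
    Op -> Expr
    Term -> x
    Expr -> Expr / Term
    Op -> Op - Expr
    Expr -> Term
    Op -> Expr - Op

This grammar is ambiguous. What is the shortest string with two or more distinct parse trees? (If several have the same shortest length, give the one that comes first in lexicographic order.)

x - x

length 1: no string has ≥2 trees
length 3: x - x has 2 parse trees

Two derivations of x - x:
  Op ⇒ Op - Expr ⇒ Expr - Expr ⇒ Term - Expr ⇒ x - Expr ⇒ x - Term ⇒ x - x
  Op ⇒ Expr - Op ⇒ Term - Op ⇒ x - Op ⇒ x - Expr ⇒ x - Term ⇒ x - x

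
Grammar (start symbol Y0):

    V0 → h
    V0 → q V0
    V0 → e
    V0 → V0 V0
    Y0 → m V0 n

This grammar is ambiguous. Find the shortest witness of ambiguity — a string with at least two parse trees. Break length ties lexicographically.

m e e e n

length 3: no string has ≥2 trees
length 4: no string has ≥2 trees
length 5: m e e e n has 2 parse trees

Two derivations of m e e e n:
  Y0 ⇒ m V0 n ⇒ m V0 V0 n ⇒ m e V0 n ⇒ m e V0 V0 n ⇒ m e e V0 n ⇒ m e e e n
  Y0 ⇒ m V0 n ⇒ m V0 V0 n ⇒ m V0 V0 V0 n ⇒ m e V0 V0 n ⇒ m e e V0 n ⇒ m e e e n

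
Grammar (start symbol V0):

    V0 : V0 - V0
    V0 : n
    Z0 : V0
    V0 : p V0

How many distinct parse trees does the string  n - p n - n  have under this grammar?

3

Parse trees for n - p n - n:
  [V0 [V0 n] - [V0 [V0 p [V0 n]] - [V0 n]]]
  [V0 [V0 n] - [V0 p [V0 [V0 n] - [V0 n]]]]
  [V0 [V0 [V0 n] - [V0 p [V0 n]]] - [V0 n]]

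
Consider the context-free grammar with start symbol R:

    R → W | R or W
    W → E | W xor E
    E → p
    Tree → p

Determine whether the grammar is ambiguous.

Unambiguous

(Tree is unreachable from R, so its rules don't affect L(R).) This is a standard precedence ladder (R over W over E), with each level left-recursive on its own operator ('or' at R, 'xor' at W). That structure is LR(1), hence unambiguous.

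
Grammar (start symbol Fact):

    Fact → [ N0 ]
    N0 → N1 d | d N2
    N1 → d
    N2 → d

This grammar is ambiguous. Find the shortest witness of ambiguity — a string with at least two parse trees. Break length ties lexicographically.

[ d d ]

length 4: [ d d ] has 2 parse trees

Two derivations of [ d d ]:
  Fact ⇒ [ N0 ] ⇒ [ N1 d ] ⇒ [ d d ]
  Fact ⇒ [ N0 ] ⇒ [ d N2 ] ⇒ [ d d ]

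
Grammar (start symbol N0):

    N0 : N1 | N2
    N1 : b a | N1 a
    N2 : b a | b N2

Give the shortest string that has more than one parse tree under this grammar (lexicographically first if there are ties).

b a

length 2: b a has 2 parse trees

Two derivations of b a:
  N0 ⇒ N1 ⇒ b a
  N0 ⇒ N2 ⇒ b a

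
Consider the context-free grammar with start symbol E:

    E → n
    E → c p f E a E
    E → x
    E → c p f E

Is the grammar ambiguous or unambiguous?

Ambiguous

Witness: c p f c p f n a n

Derivation 1: E ⇒ c p f E a E ⇒ c p f c p f E a E ⇒ c p f c p f n a E ⇒ c p f c p f n a n
Derivation 2: E ⇒ c p f E ⇒ c p f c p f E a E ⇒ c p f c p f n a E ⇒ c p f c p f n a n

Two distinct leftmost derivations for the same string.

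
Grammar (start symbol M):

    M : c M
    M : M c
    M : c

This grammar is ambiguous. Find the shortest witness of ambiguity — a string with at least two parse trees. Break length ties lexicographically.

c c

length 1: no string has ≥2 trees
length 2: c c has 2 parse trees

Two derivations of c c:
  M ⇒ c M ⇒ c c
  M ⇒ M c ⇒ c c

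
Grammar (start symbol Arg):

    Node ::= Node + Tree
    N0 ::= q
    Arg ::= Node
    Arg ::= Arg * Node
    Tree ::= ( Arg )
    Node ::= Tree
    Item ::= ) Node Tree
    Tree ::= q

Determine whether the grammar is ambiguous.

Unambiguous

(N0, Item are unreachable from Arg, so their rules don't affect L(Arg).) The grammar is stratified — Arg handles '*' (left-recursive), Node handles '+', Tree atoms. Each operator has a fixed associativity and precedence level, so every string has one parse.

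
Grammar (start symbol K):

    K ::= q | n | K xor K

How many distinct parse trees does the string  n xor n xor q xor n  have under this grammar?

Parse trees for n xor n xor q xor n:
  [K [K n] xor [K [K n] xor [K [K q] xor [K n]]]]
  [K [K n] xor [K [K [K n] xor [K q]] xor [K n]]]
  [K [K [K n] xor [K n]] xor [K [K q] xor [K n]]]
  [K [K [K n] xor [K [K n] xor [K q]]] xor [K n]]
  [K [K [K [K n] xor [K n]] xor [K q]] xor [K n]]

5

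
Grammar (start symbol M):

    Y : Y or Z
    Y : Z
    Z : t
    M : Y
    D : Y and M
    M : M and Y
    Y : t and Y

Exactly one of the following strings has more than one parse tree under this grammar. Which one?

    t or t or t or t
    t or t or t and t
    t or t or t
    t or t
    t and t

t or t or t or t: 1 tree
t or t or t and t: 1 tree
t or t or t: 1 tree
t or t: 1 tree
t and t: 2 trees

t and t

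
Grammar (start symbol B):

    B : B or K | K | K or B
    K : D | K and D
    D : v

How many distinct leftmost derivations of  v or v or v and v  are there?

4

Parse trees for v or v or v and v:
  [B [B [B [K [D v]]] or [K [D v]]] or [K [K [D v]] and [D v]]]
  [B [B [K [D v]] or [B [K [D v]]]] or [K [K [D v]] and [D v]]]
  [B [K [D v]] or [B [B [K [D v]]] or [K [K [D v]] and [D v]]]]
  [B [K [D v]] or [B [K [D v]] or [B [K [K [D v]] and [D v]]]]]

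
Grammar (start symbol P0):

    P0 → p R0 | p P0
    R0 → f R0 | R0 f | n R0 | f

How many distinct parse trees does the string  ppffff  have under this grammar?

Parse trees for ppffff:
  [P0 p [P0 p [R0 f [R0 f [R0 f [R0 f]]]]]]
  [P0 p [P0 p [R0 f [R0 f [R0 [R0 f] f]]]]]
  [P0 p [P0 p [R0 f [R0 [R0 f [R0 f]] f]]]]
  [P0 p [P0 p [R0 f [R0 [R0 [R0 f] f] f]]]]
  [P0 p [P0 p [R0 [R0 f [R0 f [R0 f]]] f]]]
  [P0 p [P0 p [R0 [R0 f [R0 [R0 f] f]] f]]]
  [P0 p [P0 p [R0 [R0 [R0 f [R0 f]] f] f]]]
  [P0 p [P0 p [R0 [R0 [R0 [R0 f] f] f] f]]]

8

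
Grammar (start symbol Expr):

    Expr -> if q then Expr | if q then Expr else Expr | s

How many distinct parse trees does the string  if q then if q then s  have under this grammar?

1

Parse trees for if q then if q then s:
  [Expr if q then [Expr if q then [Expr s]]]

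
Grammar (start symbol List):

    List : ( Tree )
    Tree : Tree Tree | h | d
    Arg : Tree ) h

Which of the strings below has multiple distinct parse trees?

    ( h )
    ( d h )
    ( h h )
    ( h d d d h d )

( h ): 1 tree
( d h ): 1 tree
( h h ): 1 tree
( h d d d h d ): 42 trees

( h d d d h d )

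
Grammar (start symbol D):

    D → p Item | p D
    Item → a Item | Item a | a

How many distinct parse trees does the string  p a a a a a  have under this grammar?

16

Parse trees for p a a a a a (showing first 6 of 16):
  [D p [Item a [Item a [Item a [Item a [Item a]]]]]]
  [D p [Item a [Item a [Item a [Item [Item a] a]]]]]
  [D p [Item a [Item a [Item [Item a [Item a]] a]]]]
  [D p [Item a [Item a [Item [Item [Item a] a] a]]]]
  [D p [Item a [Item [Item a [Item a [Item a]]] a]]]
  [D p [Item a [Item [Item a [Item [Item a] a]] a]]]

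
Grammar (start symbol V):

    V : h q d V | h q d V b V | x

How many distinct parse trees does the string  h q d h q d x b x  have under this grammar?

Parse trees for h q d h q d x b x:
  [V h q d [V h q d [V x] b [V x]]]
  [V h q d [V h q d [V x]] b [V x]]

2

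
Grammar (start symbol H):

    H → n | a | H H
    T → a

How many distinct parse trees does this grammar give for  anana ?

14

Parse trees for anana (showing first 6 of 14):
  [H [H a] [H [H n] [H [H a] [H [H n] [H a]]]]]
  [H [H a] [H [H n] [H [H [H a] [H n]] [H a]]]]
  [H [H a] [H [H [H n] [H a]] [H [H n] [H a]]]]
  [H [H a] [H [H [H n] [H [H a] [H n]]] [H a]]]
  [H [H a] [H [H [H [H n] [H a]] [H n]] [H a]]]
  [H [H [H a] [H n]] [H [H a] [H [H n] [H a]]]]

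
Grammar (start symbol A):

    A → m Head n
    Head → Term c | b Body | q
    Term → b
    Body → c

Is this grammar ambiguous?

Witness: m b c n

Derivation 1: A ⇒ m Head n ⇒ m Term c n ⇒ m b c n
Derivation 2: A ⇒ m Head n ⇒ m b Body n ⇒ m b c n

Two distinct leftmost derivations for the same string.

Ambiguous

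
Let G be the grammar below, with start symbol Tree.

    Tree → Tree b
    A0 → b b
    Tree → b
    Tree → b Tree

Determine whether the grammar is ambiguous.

Witness: b b

Derivation 1: Tree ⇒ Tree b ⇒ b b
Derivation 2: Tree ⇒ b Tree ⇒ b b

Two distinct leftmost derivations for the same string.

Ambiguous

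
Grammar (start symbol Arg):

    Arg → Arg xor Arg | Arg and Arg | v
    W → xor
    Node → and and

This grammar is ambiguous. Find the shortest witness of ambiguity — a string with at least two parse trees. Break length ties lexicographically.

v and v and v

length 1: no string has ≥2 trees
length 3: no string has ≥2 trees
length 5: v and v and v has 2 parse trees

Two derivations of v and v and v:
  Arg ⇒ Arg and Arg ⇒ Arg and Arg and Arg ⇒ v and Arg and Arg ⇒ v and v and Arg ⇒ v and v and v
  Arg ⇒ Arg and Arg ⇒ v and Arg ⇒ v and Arg and Arg ⇒ v and v and Arg ⇒ v and v and v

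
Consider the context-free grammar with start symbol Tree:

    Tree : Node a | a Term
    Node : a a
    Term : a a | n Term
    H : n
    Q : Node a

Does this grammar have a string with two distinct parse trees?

Ambiguous

Witness: a a a

Derivation 1: Tree ⇒ Node a ⇒ a a a
Derivation 2: Tree ⇒ a Term ⇒ a a a

Two distinct leftmost derivations for the same string.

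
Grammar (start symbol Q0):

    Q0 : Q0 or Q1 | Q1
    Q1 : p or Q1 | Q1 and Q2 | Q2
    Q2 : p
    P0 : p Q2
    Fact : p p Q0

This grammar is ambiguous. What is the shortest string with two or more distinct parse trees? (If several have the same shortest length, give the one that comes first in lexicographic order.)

p or p

length 1: no string has ≥2 trees
length 3: p or p has 2 parse trees

Two derivations of p or p:
  Q0 ⇒ Q0 or Q1 ⇒ Q1 or Q1 ⇒ Q2 or Q1 ⇒ p or Q1 ⇒ p or Q2 ⇒ p or p
  Q0 ⇒ Q1 ⇒ p or Q1 ⇒ p or Q2 ⇒ p or p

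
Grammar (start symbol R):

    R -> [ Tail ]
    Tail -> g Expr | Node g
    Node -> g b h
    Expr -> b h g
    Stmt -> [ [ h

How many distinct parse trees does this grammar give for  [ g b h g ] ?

Parse trees for [ g b h g ]:
  [R [ [Tail g [Expr b h g]] ]]
  [R [ [Tail [Node g b h] g] ]]

2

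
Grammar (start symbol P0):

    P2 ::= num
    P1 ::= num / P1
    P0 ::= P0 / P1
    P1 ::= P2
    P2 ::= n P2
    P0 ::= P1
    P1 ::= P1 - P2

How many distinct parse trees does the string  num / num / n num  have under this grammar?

4

Parse trees for num / num / n num:
  [P0 [P0 [P1 [P2 num]]] / [P1 num / [P1 [P2 n [P2 num]]]]]
  [P0 [P0 [P0 [P1 [P2 num]]] / [P1 [P2 num]]] / [P1 [P2 n [P2 num]]]]
  [P0 [P0 [P1 num / [P1 [P2 num]]]] / [P1 [P2 n [P2 num]]]]
  [P0 [P1 num / [P1 num / [P1 [P2 n [P2 num]]]]]]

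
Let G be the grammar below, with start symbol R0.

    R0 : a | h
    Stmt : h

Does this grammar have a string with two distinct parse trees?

Unambiguous

Only R0 is reachable from R0; ignoring the rest: The reachable rules are right-linear with at most one rule per (nonterminal, next-terminal) pair. Each input token forces the next rule, so parsing is deterministic.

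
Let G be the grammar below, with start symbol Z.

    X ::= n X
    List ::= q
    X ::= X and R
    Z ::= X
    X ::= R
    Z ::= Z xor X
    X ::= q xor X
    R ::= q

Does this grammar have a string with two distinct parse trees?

Witness: q xor q

Derivation 1: Z ⇒ X ⇒ q xor X ⇒ q xor R ⇒ q xor q
Derivation 2: Z ⇒ Z xor X ⇒ X xor X ⇒ R xor X ⇒ q xor X ⇒ q xor R ⇒ q xor q

Two distinct leftmost derivations for the same string.

Ambiguous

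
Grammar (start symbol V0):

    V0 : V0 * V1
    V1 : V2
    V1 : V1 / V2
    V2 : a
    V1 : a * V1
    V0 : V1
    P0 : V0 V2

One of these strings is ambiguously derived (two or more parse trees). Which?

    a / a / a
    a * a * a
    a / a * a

a * a * a

a / a / a: 1 tree
a * a * a: 4 trees
a / a * a: 1 tree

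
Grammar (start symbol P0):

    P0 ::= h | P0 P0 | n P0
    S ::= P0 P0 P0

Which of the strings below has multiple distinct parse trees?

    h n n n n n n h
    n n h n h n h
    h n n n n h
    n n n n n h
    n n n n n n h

n n h n h n h

h n n n n n n h: 1 tree
n n h n h n h: 12 trees
h n n n n h: 1 tree
n n n n n h: 1 tree
n n n n n n h: 1 tree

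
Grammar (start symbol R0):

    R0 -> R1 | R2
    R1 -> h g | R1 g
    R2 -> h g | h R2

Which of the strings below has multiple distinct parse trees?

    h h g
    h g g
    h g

h h g: 1 tree
h g g: 1 tree
h g: 2 trees

h g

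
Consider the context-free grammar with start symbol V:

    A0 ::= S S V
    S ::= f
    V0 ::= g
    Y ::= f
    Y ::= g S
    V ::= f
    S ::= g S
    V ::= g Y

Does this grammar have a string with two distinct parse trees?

Only V, Y, S are reachable from V; ignoring the rest: Restricted to the reachable nonterminals, every rule has the form A → t or A → t B, and no two rules for the same A share a first terminal. The grammar encodes a DFA — one run per string.

Unambiguous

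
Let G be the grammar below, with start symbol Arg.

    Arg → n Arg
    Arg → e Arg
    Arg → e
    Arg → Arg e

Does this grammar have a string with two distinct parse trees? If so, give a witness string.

Ambiguous

Witness: e e

Derivation 1: Arg ⇒ e Arg ⇒ e e
Derivation 2: Arg ⇒ Arg e ⇒ e e

Two distinct leftmost derivations for the same string.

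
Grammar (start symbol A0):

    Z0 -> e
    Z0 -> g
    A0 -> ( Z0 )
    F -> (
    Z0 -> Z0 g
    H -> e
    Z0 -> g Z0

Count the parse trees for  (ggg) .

4

Parse trees for (ggg):
  [A0 ( [Z0 [Z0 [Z0 g] g] g] )]
  [A0 ( [Z0 [Z0 g [Z0 g]] g] )]
  [A0 ( [Z0 g [Z0 [Z0 g] g]] )]
  [A0 ( [Z0 g [Z0 g [Z0 g]]] )]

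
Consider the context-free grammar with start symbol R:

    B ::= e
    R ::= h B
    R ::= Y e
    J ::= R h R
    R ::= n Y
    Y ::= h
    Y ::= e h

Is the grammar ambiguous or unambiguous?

Ambiguous

Witness: h e

Derivation 1: R ⇒ h B ⇒ h e
Derivation 2: R ⇒ Y e ⇒ h e

Two distinct leftmost derivations for the same string.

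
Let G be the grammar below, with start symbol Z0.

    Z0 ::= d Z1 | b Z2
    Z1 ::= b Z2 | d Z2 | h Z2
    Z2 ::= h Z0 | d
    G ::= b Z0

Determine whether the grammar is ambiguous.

Unambiguous

Only Z0, Z1, Z2 are reachable from Z0; ignoring the rest: Restricted to the reachable nonterminals, every rule has the form A → t or A → t B, and no two rules for the same A share a first terminal. The grammar encodes a DFA — one run per string.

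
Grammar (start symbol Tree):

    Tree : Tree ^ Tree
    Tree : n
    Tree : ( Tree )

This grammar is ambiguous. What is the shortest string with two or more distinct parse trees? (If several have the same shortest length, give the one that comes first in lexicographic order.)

length 1: no string has ≥2 trees
length 3: no string has ≥2 trees
length 5: n ^ n ^ n has 2 parse trees

Two derivations of n ^ n ^ n:
  Tree ⇒ Tree ^ Tree ⇒ Tree ^ Tree ^ Tree ⇒ n ^ Tree ^ Tree ⇒ n ^ n ^ Tree ⇒ n ^ n ^ n
  Tree ⇒ Tree ^ Tree ⇒ n ^ Tree ⇒ n ^ Tree ^ Tree ⇒ n ^ n ^ Tree ⇒ n ^ n ^ n

n ^ n ^ n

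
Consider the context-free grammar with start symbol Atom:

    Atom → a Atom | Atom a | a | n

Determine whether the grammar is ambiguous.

Witness: a a

Derivation 1: Atom ⇒ a Atom ⇒ a a
Derivation 2: Atom ⇒ Atom a ⇒ a a

Two distinct leftmost derivations for the same string.

Ambiguous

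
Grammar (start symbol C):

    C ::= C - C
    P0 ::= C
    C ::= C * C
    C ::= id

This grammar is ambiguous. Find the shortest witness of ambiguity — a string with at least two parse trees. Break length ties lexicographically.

length 1: no string has ≥2 trees
length 3: no string has ≥2 trees
length 5: id * id * id has 2 parse trees

Two derivations of id * id * id:
  C ⇒ C * C ⇒ C * C * C ⇒ id * C * C ⇒ id * id * C ⇒ id * id * id
  C ⇒ C * C ⇒ id * C ⇒ id * C * C ⇒ id * id * C ⇒ id * id * id

id * id * id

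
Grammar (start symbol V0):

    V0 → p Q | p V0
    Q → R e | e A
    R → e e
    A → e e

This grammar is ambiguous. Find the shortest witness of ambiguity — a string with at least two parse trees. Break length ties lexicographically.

length 4: p e e e has 2 parse trees

Two derivations of p e e e:
  V0 ⇒ p Q ⇒ p R e ⇒ p e e e
  V0 ⇒ p Q ⇒ p e A ⇒ p e e e

p e e e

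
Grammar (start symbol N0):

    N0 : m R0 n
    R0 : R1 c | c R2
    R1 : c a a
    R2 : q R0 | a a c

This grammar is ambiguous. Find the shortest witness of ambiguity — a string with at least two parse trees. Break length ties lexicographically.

length 6: m c a a c n has 2 parse trees

Two derivations of m c a a c n:
  N0 ⇒ m R0 n ⇒ m R1 c n ⇒ m c a a c n
  N0 ⇒ m R0 n ⇒ m c R2 n ⇒ m c a a c n

m c a a c n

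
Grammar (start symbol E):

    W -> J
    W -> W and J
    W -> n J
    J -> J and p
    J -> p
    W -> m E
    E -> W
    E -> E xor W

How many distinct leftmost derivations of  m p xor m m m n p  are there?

Parse trees for m p xor m m m n p:
  [E [W m [E [E [W [J p]]] xor [W m [E [W m [E [W m [E [W n [J p]]]]]]]]]]]
  [E [E [W m [E [W [J p]]]]] xor [W m [E [W m [E [W m [E [W n [J p]]]]]]]]]

2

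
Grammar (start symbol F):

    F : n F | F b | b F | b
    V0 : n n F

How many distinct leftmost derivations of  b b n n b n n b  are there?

Parse trees for b b n n b n n b:
  [F b [F b [F n [F n [F b [F n [F n [F b]]]]]]]]

1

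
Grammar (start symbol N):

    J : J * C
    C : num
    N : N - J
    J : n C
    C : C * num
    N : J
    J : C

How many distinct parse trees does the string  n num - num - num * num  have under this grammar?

2

Parse trees for n num - num - num * num:
  [N [N [N [J n [C num]]] - [J [C num]]] - [J [J [C num]] * [C num]]]
  [N [N [N [J n [C num]]] - [J [C num]]] - [J [C [C num] * num]]]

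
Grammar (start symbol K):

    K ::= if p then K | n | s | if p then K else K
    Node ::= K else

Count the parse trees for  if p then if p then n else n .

Parse trees for if p then if p then n else n:
  [K if p then [K if p then [K n] else [K n]]]
  [K if p then [K if p then [K n]] else [K n]]

2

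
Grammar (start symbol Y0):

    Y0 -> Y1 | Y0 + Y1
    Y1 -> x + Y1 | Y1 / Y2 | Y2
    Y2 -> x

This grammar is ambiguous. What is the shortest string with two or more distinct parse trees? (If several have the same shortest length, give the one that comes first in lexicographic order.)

x + x

length 1: no string has ≥2 trees
length 3: x + x has 2 parse trees

Two derivations of x + x:
  Y0 ⇒ Y1 ⇒ x + Y1 ⇒ x + Y2 ⇒ x + x
  Y0 ⇒ Y0 + Y1 ⇒ Y1 + Y1 ⇒ Y2 + Y1 ⇒ x + Y1 ⇒ x + Y2 ⇒ x + x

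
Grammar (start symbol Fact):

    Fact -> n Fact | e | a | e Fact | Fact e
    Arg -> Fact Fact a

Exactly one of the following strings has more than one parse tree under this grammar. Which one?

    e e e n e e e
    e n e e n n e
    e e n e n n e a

e e e n e e e: 22 trees
e n e e n n e: 1 tree
e e n e n n e a: 1 tree

e e e n e e e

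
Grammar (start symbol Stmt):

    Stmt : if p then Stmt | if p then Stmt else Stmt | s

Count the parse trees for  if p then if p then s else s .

Parse trees for if p then if p then s else s:
  [Stmt if p then [Stmt if p then [Stmt s] else [Stmt s]]]
  [Stmt if p then [Stmt if p then [Stmt s]] else [Stmt s]]

2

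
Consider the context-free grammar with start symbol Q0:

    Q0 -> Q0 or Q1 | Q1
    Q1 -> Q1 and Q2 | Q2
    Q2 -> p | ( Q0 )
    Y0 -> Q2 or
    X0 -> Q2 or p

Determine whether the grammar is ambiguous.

(Y0, X0 are unreachable from Q0, so their rules don't affect L(Q0).) This is a standard precedence ladder (Q0 over Q1 over Q2), with each level left-recursive on its own operator ('or' at Q0, 'and' at Q1). That structure is LR(1), hence unambiguous.

Unambiguous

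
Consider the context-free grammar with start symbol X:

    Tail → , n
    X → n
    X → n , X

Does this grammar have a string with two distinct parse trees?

(Tail is unreachable from X, so its rules don't affect L(X).) The reachable grammar is A → atom sep A | atom. Each atom is followed by either the separator (recurse) or end-of-string (stop) — no choice point.

Unambiguous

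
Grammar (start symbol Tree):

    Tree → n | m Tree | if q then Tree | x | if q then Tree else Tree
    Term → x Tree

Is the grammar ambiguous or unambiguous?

Ambiguous

Witness: if q then if q then n else n

Derivation 1: Tree ⇒ if q then Tree ⇒ if q then if q then Tree else Tree ⇒ if q then if q then n else Tree ⇒ if q then if q then n else n
Derivation 2: Tree ⇒ if q then Tree else Tree ⇒ if q then if q then Tree else Tree ⇒ if q then if q then n else Tree ⇒ if q then if q then n else n

Two distinct leftmost derivations for the same string.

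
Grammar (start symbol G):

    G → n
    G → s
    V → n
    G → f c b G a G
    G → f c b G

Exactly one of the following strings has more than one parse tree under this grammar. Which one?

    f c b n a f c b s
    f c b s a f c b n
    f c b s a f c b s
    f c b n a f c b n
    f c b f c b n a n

f c b f c b n a n

f c b n a f c b s: 1 tree
f c b s a f c b n: 1 tree
f c b s a f c b s: 1 tree
f c b n a f c b n: 1 tree
f c b f c b n a n: 2 trees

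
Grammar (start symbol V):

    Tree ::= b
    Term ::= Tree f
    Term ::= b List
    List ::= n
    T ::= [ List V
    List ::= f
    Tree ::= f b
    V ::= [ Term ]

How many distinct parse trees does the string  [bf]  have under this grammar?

2

Parse trees for [bf]:
  [V [ [Term [Tree b] f] ]]
  [V [ [Term b [List f]] ]]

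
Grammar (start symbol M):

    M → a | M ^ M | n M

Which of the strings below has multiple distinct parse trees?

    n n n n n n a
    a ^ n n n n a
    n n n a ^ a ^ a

n n n n n n a: 1 tree
a ^ n n n n a: 1 tree
n n n a ^ a ^ a: 14 trees

n n n a ^ a ^ a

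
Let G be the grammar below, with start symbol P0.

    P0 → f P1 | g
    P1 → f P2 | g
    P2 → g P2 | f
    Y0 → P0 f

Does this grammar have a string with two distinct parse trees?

Unambiguous

(Y0 is unreachable from P0, so its rules don't affect L(P0).) The reachable rules are right-linear with at most one rule per (nonterminal, next-terminal) pair. Each input token forces the next rule, so parsing is deterministic.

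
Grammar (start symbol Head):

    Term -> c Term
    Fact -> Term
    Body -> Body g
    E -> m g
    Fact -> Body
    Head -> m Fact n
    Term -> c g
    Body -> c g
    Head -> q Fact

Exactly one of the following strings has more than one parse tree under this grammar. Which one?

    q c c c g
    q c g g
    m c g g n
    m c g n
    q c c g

m c g n

q c c c g: 1 tree
q c g g: 1 tree
m c g g n: 1 tree
m c g n: 2 trees
q c c g: 1 tree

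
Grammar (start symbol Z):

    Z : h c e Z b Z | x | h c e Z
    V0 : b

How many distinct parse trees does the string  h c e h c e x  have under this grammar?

1

Parse trees for h c e h c e x:
  [Z h c e [Z h c e [Z x]]]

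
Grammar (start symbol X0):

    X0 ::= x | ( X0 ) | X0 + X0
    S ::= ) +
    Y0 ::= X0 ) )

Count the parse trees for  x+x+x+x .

5

Parse trees for x+x+x+x:
  [X0 [X0 x] + [X0 [X0 x] + [X0 [X0 x] + [X0 x]]]]
  [X0 [X0 x] + [X0 [X0 [X0 x] + [X0 x]] + [X0 x]]]
  [X0 [X0 [X0 x] + [X0 x]] + [X0 [X0 x] + [X0 x]]]
  [X0 [X0 [X0 x] + [X0 [X0 x] + [X0 x]]] + [X0 x]]
  [X0 [X0 [X0 [X0 x] + [X0 x]] + [X0 x]] + [X0 x]]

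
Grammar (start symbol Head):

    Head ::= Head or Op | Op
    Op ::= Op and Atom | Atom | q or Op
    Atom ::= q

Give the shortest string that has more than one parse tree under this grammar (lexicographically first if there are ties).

q or q

length 1: no string has ≥2 trees
length 3: q or q has 2 parse trees

Two derivations of q or q:
  Head ⇒ Head or Op ⇒ Op or Op ⇒ Atom or Op ⇒ q or Op ⇒ q or Atom ⇒ q or q
  Head ⇒ Op ⇒ q or Op ⇒ q or Atom ⇒ q or q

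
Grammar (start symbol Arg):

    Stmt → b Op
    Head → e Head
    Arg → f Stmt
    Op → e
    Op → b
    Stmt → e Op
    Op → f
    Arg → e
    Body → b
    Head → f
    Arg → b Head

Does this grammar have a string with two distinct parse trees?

Unambiguous

Only Arg, Stmt, Op, Head are reachable from Arg; ignoring the rest: The reachable rules are right-linear with at most one rule per (nonterminal, next-terminal) pair. Each input token forces the next rule, so parsing is deterministic.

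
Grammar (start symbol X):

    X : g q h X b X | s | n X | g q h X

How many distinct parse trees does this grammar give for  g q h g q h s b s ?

2

Parse trees for g q h g q h s b s:
  [X g q h [X g q h [X s]] b [X s]]
  [X g q h [X g q h [X s] b [X s]]]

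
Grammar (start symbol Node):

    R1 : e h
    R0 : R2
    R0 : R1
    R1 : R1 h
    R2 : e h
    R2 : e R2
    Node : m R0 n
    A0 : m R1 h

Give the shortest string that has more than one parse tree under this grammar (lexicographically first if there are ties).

m e h n

length 4: m e h n has 2 parse trees

Two derivations of m e h n:
  Node ⇒ m R0 n ⇒ m R2 n ⇒ m e h n
  Node ⇒ m R0 n ⇒ m R1 n ⇒ m e h n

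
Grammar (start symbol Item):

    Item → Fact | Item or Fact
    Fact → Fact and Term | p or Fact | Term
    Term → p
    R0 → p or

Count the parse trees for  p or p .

Parse trees for p or p:
  [Item [Fact p or [Fact [Term p]]]]
  [Item [Item [Fact [Term p]]] or [Fact [Term p]]]

2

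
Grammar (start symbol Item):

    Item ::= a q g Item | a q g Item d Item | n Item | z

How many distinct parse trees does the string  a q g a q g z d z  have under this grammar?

2

Parse trees for a q g a q g z d z:
  [Item a q g [Item a q g [Item z] d [Item z]]]
  [Item a q g [Item a q g [Item z]] d [Item z]]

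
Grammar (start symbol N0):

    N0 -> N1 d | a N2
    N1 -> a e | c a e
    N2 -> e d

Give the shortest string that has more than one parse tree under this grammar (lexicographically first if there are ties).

length 3: a e d has 2 parse trees

Two derivations of a e d:
  N0 ⇒ N1 d ⇒ a e d
  N0 ⇒ a N2 ⇒ a e d

a e d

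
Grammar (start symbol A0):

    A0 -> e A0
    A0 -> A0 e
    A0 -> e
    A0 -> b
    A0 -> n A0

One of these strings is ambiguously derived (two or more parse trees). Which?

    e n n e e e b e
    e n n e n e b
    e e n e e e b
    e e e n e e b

e n n e e e b e

e n n e e e b e: 7 trees
e n n e n e b: 1 tree
e e n e e e b: 1 tree
e e e n e e b: 1 tree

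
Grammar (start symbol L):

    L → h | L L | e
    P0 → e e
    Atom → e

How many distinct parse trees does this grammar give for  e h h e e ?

14

Parse trees for e h h e e (showing first 6 of 14):
  [L [L e] [L [L h] [L [L h] [L [L e] [L e]]]]]
  [L [L e] [L [L h] [L [L [L h] [L e]] [L e]]]]
  [L [L e] [L [L [L h] [L h]] [L [L e] [L e]]]]
  [L [L e] [L [L [L h] [L [L h] [L e]]] [L e]]]
  [L [L e] [L [L [L [L h] [L h]] [L e]] [L e]]]
  [L [L [L e] [L h]] [L [L h] [L [L e] [L e]]]]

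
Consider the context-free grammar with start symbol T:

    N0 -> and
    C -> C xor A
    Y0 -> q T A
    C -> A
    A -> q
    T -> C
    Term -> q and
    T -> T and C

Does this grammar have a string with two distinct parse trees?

Unambiguous

(Y0, Term, N0 are unreachable from T, so their rules don't affect L(T).) The grammar is stratified — T handles 'and' (left-recursive), C handles 'xor', A atoms. Each operator has a fixed associativity and precedence level, so every string has one parse.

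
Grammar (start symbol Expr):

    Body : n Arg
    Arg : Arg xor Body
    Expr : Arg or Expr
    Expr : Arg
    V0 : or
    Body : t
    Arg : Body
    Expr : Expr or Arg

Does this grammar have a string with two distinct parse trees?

Ambiguous

Witness: t or t

Derivation 1: Expr ⇒ Arg or Expr ⇒ Body or Expr ⇒ t or Expr ⇒ t or Arg ⇒ t or Body ⇒ t or t
Derivation 2: Expr ⇒ Expr or Arg ⇒ Arg or Arg ⇒ Body or Arg ⇒ t or Arg ⇒ t or Body ⇒ t or t

Two distinct leftmost derivations for the same string.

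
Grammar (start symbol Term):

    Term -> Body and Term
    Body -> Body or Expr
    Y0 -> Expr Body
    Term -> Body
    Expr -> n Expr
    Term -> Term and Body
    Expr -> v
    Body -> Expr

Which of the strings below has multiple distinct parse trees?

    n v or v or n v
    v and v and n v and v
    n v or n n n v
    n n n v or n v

n v or v or n v: 1 tree
v and v and n v and v: 8 trees
n v or n n n v: 1 tree
n n n v or n v: 1 tree

v and v and n v and v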